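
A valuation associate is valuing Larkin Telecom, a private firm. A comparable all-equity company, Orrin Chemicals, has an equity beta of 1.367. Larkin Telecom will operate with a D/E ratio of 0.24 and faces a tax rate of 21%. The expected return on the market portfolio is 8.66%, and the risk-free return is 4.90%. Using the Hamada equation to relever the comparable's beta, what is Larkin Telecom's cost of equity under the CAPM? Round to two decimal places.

11.01%

β_L = β_U × [1 + (1 − t)(D/E)] = 1.367 × [1 + (1 − 0.21) × 0.24]
    = 1.367 × [1 + 0.79 × 0.24] = 1.367 × 1.1896 = 1.6262
MRP = 8.66% − 4.90% = 3.76%
E(R) = R_f + β_L × MRP = 4.90% + 1.6262 × 3.76% = 11.01%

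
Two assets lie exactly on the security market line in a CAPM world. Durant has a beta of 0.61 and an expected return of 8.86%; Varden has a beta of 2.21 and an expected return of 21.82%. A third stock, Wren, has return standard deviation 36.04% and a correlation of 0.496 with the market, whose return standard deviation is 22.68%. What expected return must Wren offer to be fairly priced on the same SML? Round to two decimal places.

10.30%

MRP = (21.82% − 8.86%) / (2.21 − 0.61) = 8.1000%
R_f = 8.86% − 0.61 × 8.1000% = 3.9190%
β_Wren = ρ·σ_i/σ_m = 0.496 × 36.04 / 22.68 = 0.7882
E(R_Wren) = R_f + β × MRP = 3.9190% + 0.7882 × 8.1000% = 10.30%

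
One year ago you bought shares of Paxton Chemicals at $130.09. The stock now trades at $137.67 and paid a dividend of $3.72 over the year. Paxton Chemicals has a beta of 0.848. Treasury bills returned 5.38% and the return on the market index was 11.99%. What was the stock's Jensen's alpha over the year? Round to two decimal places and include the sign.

-2.30%

Realised HPR = (P1 + D1 − P0) / P0 = (137.67 + 3.72 − 130.09) / 130.09 = 11.30 / 130.09 = 8.6863%
MRP = 11.99% − 5.38% = 6.61%
CAPM required = R_f + β·MRP = 5.38% + 0.848 × 6.61% = 10.98528%
α = realised − required = 8.6863% − 10.98528% = -2.30%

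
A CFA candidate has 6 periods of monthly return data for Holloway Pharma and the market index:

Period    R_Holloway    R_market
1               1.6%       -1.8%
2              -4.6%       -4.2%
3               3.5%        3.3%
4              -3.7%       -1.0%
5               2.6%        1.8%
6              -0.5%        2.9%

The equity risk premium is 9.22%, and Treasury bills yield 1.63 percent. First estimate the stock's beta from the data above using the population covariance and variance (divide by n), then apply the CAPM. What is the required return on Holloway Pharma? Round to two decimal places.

Mean R_i = (1.6 − 4.6 + 3.5 − 3.7 + 2.6 − 0.5) / 6 = -0.1833%
Mean R_m = (-1.8 − 4.2 + 3.3 − 1.0 + 1.8 + 2.9) / 6 = 0.1667%
Σ(R_i − R̄_i)(R_m − R̄_m) = 35.1033  ⇒  Cov = 35.1033 / 6 = 5.8506
Σ(R_m − R̄_m)² = 44.2533  ⇒  Var(R_m) = 44.2533 / 6 = 7.3756
β = Cov / Var(R_m) = 5.8506 / 7.3756 = 0.7932
E(R) = R_f + β × MRP = 1.63% + 0.7932 × 9.22% = 8.94%

8.94%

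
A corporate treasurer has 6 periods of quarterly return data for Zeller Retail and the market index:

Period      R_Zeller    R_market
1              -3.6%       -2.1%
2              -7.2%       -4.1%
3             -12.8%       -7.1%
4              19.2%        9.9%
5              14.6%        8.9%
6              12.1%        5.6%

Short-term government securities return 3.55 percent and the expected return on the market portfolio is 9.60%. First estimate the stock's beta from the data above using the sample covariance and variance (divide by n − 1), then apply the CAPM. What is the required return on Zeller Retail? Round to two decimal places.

14.60%

Mean R_i = (-3.6 − 7.2 − 12.8 + 19.2 + 14.6 + 12.1) / 6 = 3.7167%
Mean R_m = (-2.1 − 4.1 − 7.1 + 9.9 + 8.9 + 5.6) / 6 = 1.8500%
Σ(R_i − R̄_i)(R_m − R̄_m) = 474.4850  ⇒  Cov = 474.4850 / 5 = 94.8970
Σ(R_m − R̄_m)² = 259.6750  ⇒  Var(R_m) = 259.6750 / 5 = 51.9350
β = Cov / Var(R_m) = 94.8970 / 51.9350 = 1.8272
MRP = 9.60% − 3.55% = 6.05%
E(R) = R_f + β × MRP = 3.55% + 1.8272 × 6.05% = 14.60%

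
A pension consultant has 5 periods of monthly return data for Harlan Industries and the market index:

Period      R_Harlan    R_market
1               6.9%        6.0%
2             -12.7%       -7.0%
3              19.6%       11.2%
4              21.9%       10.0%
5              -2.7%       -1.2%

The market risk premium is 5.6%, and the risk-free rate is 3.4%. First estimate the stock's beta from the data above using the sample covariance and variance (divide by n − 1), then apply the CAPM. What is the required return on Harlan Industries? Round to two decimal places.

Mean R_i = (6.9 − 12.7 + 19.6 + 21.9 − 2.7) / 5 = 6.6000%
Mean R_m = (6.0 − 7.0 + 11.2 + 10.0 − 1.2) / 5 = 3.8000%
Σ(R_i − R̄_i)(R_m − R̄_m) = 446.6600  ⇒  Cov = 446.6600 / 4 = 111.6650
Σ(R_m − R̄_m)² = 239.6800  ⇒  Var(R_m) = 239.6800 / 4 = 59.9200
β = Cov / Var(R_m) = 111.6650 / 59.9200 = 1.8636
E(R) = R_f + β × MRP = 3.4% + 1.8636 × 5.6% = 13.84%

13.84%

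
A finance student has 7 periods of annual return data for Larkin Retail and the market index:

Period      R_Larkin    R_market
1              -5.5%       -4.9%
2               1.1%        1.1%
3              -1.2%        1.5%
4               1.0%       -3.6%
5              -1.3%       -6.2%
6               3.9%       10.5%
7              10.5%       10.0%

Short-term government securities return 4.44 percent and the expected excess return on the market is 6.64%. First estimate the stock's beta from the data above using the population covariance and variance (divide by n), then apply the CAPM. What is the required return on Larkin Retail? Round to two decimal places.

8.40%

Mean R_i = (-5.5 + 1.1 − 1.2 + 1.0 − 1.3 + 3.9 + 10.5) / 7 = 1.2143%
Mean R_m = (-4.9 + 1.1 + 1.5 − 3.6 − 6.2 + 10.5 + 10.0) / 7 = 1.2000%
Σ(R_i − R̄_i)(R_m − R̄_m) = 166.5700  ⇒  Cov = 166.5700 / 7 = 23.7957
Σ(R_m − R̄_m)² = 279.0400  ⇒  Var(R_m) = 279.0400 / 7 = 39.8629
β = Cov / Var(R_m) = 23.7957 / 39.8629 = 0.5969
E(R) = R_f + β × MRP = 4.44% + 0.5969 × 6.64% = 8.40%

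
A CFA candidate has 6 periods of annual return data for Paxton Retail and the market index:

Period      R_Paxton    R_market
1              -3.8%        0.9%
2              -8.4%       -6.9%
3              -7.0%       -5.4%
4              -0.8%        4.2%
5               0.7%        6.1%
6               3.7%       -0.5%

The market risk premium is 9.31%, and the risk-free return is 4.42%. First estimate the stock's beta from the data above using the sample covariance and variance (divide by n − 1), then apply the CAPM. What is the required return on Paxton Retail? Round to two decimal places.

10.56%

Mean R_i = (-3.8 − 8.4 − 7.0 − 0.8 + 0.7 + 3.7) / 6 = -2.6000%
Mean R_m = (0.9 − 6.9 − 5.4 + 4.2 + 6.1 − 0.5) / 6 = -0.2667%
Σ(R_i − R̄_i)(R_m − R̄_m) = 87.2400  ⇒  Cov = 87.2400 / 5 = 17.4480
Σ(R_m − R̄_m)² = 132.2533  ⇒  Var(R_m) = 132.2533 / 5 = 26.4507
β = Cov / Var(R_m) = 17.4480 / 26.4507 = 0.6596
E(R) = R_f + β × MRP = 4.42% + 0.6596 × 9.31% = 10.56%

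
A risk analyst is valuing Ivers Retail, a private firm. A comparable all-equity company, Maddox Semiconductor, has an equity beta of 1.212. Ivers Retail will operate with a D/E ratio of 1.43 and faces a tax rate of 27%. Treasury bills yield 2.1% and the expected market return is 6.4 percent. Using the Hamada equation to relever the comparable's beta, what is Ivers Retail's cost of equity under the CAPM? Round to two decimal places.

β_L = β_U × [1 + (1 − t)(D/E)] = 1.212 × [1 + (1 − 0.27) × 1.43]
    = 1.212 × [1 + 0.73 × 1.43] = 1.212 × 2.0439 = 2.4772
MRP = 6.4% − 2.1% = 4.30%
E(R) = R_f + β_L × MRP = 2.1% + 2.4772 × 4.3% = 12.75%

12.75%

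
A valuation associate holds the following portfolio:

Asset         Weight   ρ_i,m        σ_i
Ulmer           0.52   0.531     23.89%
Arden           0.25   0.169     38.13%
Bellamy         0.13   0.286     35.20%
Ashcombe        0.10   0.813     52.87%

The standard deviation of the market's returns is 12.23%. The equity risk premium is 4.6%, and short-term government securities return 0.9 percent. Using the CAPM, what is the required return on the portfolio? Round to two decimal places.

6.10%

β_Ulmer = 0.531 × 23.89% / 12.23% = 1.0373
β_Arden = 0.169 × 38.13% / 12.23% = 0.5269
β_Bellamy = 0.286 × 35.20% / 12.23% = 0.8232
β_Ashcombe = 0.813 × 52.87% / 12.23% = 3.5146
β_P = Σ w_i β_i = 0.52×1.0373 + 0.25×0.5269 + 0.13×0.8232 + 0.10×3.5146 = 1.1296
E(R_P) = R_f + β_P × MRP = 0.9% + 1.1296 × 4.6% = 6.10%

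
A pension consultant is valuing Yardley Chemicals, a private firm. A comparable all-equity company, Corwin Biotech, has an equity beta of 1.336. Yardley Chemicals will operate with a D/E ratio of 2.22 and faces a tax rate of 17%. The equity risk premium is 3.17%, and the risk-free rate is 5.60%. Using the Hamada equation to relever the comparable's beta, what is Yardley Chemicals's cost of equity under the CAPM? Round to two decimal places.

17.64%

β_L = β_U × [1 + (1 − t)(D/E)] = 1.336 × [1 + (1 − 0.17) × 2.22]
    = 1.336 × [1 + 0.83 × 2.22] = 1.336 × 2.8426 = 3.7977
E(R) = R_f + β_L × MRP = 5.60% + 3.7977 × 3.17% = 17.64%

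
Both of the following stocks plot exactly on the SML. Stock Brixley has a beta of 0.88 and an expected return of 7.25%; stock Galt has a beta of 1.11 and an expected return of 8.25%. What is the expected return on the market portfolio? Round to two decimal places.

Both satisfy E(R) = R_f + β·MRP, so the slope of the SML is
MRP = (8.25% − 7.25%) / (1.11 − 0.88) = 1.00% / 0.23 = 4.3478%
R_f = E(R_Brixley) − β_Brixley·MRP = 7.25% − 0.88 × 4.3478% = 3.4239%
E(R_m) = R_f + MRP = 3.4239% + 4.3478% = 7.77%

7.77%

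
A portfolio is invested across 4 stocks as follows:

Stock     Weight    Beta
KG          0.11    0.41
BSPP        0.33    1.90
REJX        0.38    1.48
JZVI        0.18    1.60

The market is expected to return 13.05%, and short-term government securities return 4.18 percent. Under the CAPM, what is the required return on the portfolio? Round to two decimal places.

17.68%

β_P = Σ w_i β_i = 0.11×0.41 + 0.33×1.90 + 0.38×1.48 + 0.18×1.60 = 1.5225
MRP = 13.05% − 4.18% = 8.87%
E(R_P) = R_f + β_P × MRP = 4.18% + 1.5225 × 8.87% = 17.68%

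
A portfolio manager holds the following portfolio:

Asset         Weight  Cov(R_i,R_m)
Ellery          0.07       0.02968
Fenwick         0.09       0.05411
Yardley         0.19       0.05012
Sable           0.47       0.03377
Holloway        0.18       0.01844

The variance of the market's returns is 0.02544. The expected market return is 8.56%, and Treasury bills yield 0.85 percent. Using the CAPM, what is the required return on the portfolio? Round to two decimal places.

β_Ellery = 0.02968 / 0.02544 = 1.1667
β_Fenwick = 0.05411 / 0.02544 = 2.1270
β_Yardley = 0.05012 / 0.02544 = 1.9701
β_Sable = 0.03377 / 0.02544 = 1.3274
β_Holloway = 0.01844 / 0.02544 = 0.7248
β_P = Σ w_i β_i = 0.07×1.1667 + 0.09×2.1270 + 0.19×1.9701 + 0.47×1.3274 + 0.18×0.7248 = 1.4018
MRP = 8.56% − 0.85% = 7.71%
E(R_P) = R_f + β_P × MRP = 0.85% + 1.4018 × 7.71% = 11.66%

11.66%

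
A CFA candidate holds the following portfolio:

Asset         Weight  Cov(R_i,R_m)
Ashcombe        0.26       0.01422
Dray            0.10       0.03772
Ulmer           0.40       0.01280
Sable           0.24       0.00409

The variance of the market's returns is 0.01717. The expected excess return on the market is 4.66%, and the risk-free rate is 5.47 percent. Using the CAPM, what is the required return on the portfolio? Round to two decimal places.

9.15%

β_Ashcombe = 0.01422 / 0.01717 = 0.8282
β_Dray = 0.03772 / 0.01717 = 2.1969
β_Ulmer = 0.01280 / 0.01717 = 0.7455
β_Sable = 0.00409 / 0.01717 = 0.2382
β_P = Σ w_i β_i = 0.26×0.8282 + 0.10×2.1969 + 0.40×0.7455 + 0.24×0.2382 = 0.7904
E(R_P) = R_f + β_P × MRP = 5.47% + 0.7904 × 4.66% = 9.15%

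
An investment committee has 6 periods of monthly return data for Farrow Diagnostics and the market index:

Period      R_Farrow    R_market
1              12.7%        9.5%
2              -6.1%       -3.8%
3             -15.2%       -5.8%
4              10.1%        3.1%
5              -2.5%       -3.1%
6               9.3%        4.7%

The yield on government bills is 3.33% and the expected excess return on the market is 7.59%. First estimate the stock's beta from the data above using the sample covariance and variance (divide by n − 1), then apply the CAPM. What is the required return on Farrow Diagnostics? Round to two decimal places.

16.62%

Mean R_i = (12.7 − 6.1 − 15.2 + 10.1 − 2.5 + 9.3) / 6 = 1.3833%
Mean R_m = (9.5 − 3.8 − 5.8 + 3.1 − 3.1 + 4.7) / 6 = 0.7667%
Σ(R_i − R̄_i)(R_m − R̄_m) = 308.3967  ⇒  Cov = 308.3967 / 5 = 61.6793
Σ(R_m − R̄_m)² = 176.1133  ⇒  Var(R_m) = 176.1133 / 5 = 35.2227
β = Cov / Var(R_m) = 61.6793 / 35.2227 = 1.7511
E(R) = R_f + β × MRP = 3.33% + 1.7511 × 7.59% = 16.62%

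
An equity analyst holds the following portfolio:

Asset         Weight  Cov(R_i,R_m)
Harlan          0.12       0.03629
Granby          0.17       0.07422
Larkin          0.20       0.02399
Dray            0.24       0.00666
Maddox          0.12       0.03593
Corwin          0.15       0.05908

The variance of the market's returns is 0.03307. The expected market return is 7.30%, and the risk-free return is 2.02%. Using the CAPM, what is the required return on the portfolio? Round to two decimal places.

7.85%

β_Harlan = 0.03629 / 0.03307 = 1.0974
β_Granby = 0.07422 / 0.03307 = 2.2443
β_Larkin = 0.02399 / 0.03307 = 0.7254
β_Dray = 0.00666 / 0.03307 = 0.2014
β_Maddox = 0.03593 / 0.03307 = 1.0865
β_Corwin = 0.05908 / 0.03307 = 1.7865
β_P = Σ w_i β_i = 0.12×1.0974 + 0.17×2.2443 + 0.20×0.7254 + 0.24×0.2014 + 0.12×1.0865 + 0.15×1.7865 = 1.1050
MRP = 7.30% − 2.02% = 5.28%
E(R_P) = R_f + β_P × MRP = 2.02% + 1.1050 × 5.28% = 7.85%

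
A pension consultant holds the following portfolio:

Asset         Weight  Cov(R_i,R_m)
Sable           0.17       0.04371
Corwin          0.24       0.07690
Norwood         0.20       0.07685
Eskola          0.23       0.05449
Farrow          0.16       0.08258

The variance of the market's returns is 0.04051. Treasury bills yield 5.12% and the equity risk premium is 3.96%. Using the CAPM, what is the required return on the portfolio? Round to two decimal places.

β_Sable = 0.04371 / 0.04051 = 1.0790
β_Corwin = 0.07690 / 0.04051 = 1.8983
β_Norwood = 0.07685 / 0.04051 = 1.8971
β_Eskola = 0.05449 / 0.04051 = 1.3451
β_Farrow = 0.08258 / 0.04051 = 2.0385
β_P = Σ w_i β_i = 0.17×1.0790 + 0.24×1.8983 + 0.20×1.8971 + 0.23×1.3451 + 0.16×2.0385 = 1.6540
E(R_P) = R_f + β_P × MRP = 5.12% + 1.6540 × 3.96% = 11.67%

11.67%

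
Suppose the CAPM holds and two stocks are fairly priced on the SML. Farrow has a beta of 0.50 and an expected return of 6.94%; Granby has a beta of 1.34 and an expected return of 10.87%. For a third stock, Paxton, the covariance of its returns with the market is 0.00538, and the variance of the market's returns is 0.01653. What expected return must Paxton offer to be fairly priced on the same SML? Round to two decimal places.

6.12%

MRP = (10.87% − 6.94%) / (1.34 − 0.50) = 4.6786%
R_f = 6.94% − 0.50 × 4.6786% = 4.6007%
β_Paxton = Cov / Var(R_m) = 0.00538 / 0.01653 = 0.3255
E(R_Paxton) = R_f + β × MRP = 4.6007% + 0.3255 × 4.6786% = 6.12%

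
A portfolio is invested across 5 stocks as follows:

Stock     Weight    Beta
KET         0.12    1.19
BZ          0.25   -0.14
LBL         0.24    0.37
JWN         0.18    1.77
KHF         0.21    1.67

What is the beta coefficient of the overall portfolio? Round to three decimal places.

β_P = Σ w_i β_i = 0.12×1.19 + 0.25×-0.14 + 0.24×0.37 + 0.18×1.77 + 0.21×1.67 = 0.8659

0.866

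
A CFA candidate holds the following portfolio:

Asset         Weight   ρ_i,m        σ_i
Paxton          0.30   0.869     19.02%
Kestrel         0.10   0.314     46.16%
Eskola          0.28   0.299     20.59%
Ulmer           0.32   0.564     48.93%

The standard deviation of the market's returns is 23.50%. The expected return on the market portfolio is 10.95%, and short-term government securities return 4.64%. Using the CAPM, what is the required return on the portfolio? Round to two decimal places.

β_Paxton = 0.869 × 19.02% / 23.50% = 0.7033
β_Kestrel = 0.314 × 46.16% / 23.50% = 0.6168
β_Eskola = 0.299 × 20.59% / 23.50% = 0.2620
β_Ulmer = 0.564 × 48.93% / 23.50% = 1.1743
β_P = Σ w_i β_i = 0.30×0.7033 + 0.10×0.6168 + 0.28×0.2620 + 0.32×1.1743 = 0.7218
MRP = 10.95% − 4.64% = 6.31%
E(R_P) = R_f + β_P × MRP = 4.64% + 0.7218 × 6.31% = 9.19%

9.19%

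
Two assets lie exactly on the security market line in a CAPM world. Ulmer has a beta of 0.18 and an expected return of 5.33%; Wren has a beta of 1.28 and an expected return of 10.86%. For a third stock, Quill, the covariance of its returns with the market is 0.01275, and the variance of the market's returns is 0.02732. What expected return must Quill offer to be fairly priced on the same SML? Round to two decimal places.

6.77%

MRP = (10.86% − 5.33%) / (1.28 − 0.18) = 5.0273%
R_f = 5.33% − 0.18 × 5.0273% = 4.4251%
β_Quill = Cov / Var(R_m) = 0.01275 / 0.02732 = 0.4667
E(R_Quill) = R_f + β × MRP = 4.4251% + 0.4667 × 5.0273% = 6.77%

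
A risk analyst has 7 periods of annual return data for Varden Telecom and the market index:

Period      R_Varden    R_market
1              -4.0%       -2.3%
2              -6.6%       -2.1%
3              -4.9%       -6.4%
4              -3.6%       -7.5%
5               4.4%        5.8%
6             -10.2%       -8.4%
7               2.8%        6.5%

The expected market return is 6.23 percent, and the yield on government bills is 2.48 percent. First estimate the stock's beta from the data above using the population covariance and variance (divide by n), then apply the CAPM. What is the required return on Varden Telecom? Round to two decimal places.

5.25%

Mean R_i = (-4.0 − 6.6 − 4.9 − 3.6 + 4.4 − 10.2 + 2.8) / 7 = -3.1571%
Mean R_m = (-2.3 − 2.1 − 6.4 − 7.5 + 5.8 − 8.4 + 6.5) / 7 = -2.0571%
Σ(R_i − R̄_i)(R_m − R̄_m) = 165.3571  ⇒  Cov = 165.3571 / 7 = 23.6224
Σ(R_m − R̄_m)² = 223.7371  ⇒  Var(R_m) = 223.7371 / 7 = 31.9624
β = Cov / Var(R_m) = 23.6224 / 31.9624 = 0.7391
MRP = 6.23% − 2.48% = 3.75%
E(R) = R_f + β × MRP = 2.48% + 0.7391 × 3.75% = 5.25%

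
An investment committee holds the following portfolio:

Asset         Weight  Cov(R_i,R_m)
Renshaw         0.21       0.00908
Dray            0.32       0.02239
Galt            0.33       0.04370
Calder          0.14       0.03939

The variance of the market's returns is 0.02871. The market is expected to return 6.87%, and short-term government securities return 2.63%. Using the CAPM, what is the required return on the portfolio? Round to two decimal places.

β_Renshaw = 0.00908 / 0.02871 = 0.3163
β_Dray = 0.02239 / 0.02871 = 0.7799
β_Galt = 0.04370 / 0.02871 = 1.5221
β_Calder = 0.03939 / 0.02871 = 1.3720
β_P = Σ w_i β_i = 0.21×0.3163 + 0.32×0.7799 + 0.33×1.5221 + 0.14×1.3720 = 1.0104
MRP = 6.87% − 2.63% = 4.24%
E(R_P) = R_f + β_P × MRP = 2.63% + 1.0104 × 4.24% = 6.91%

6.91%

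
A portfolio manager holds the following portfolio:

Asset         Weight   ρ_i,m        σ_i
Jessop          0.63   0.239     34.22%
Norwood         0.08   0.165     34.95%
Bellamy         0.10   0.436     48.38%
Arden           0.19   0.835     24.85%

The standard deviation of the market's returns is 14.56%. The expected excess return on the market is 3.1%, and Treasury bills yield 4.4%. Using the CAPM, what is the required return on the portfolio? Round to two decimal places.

6.88%

β_Jessop = 0.239 × 34.22% / 14.56% = 0.5617
β_Norwood = 0.165 × 34.95% / 14.56% = 0.3961
β_Bellamy = 0.436 × 48.38% / 14.56% = 1.4487
β_Arden = 0.835 × 24.85% / 14.56% = 1.4251
β_P = Σ w_i β_i = 0.63×0.5617 + 0.08×0.3961 + 0.10×1.4487 + 0.19×1.4251 = 0.8012
E(R_P) = R_f + β_P × MRP = 4.4% + 0.8012 × 3.1% = 6.88%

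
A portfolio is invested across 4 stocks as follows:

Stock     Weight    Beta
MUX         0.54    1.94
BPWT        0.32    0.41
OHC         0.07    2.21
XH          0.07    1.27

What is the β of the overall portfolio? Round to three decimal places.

β_P = Σ w_i β_i = 0.54×1.94 + 0.32×0.41 + 0.07×2.21 + 0.07×1.27 = 1.4224

1.422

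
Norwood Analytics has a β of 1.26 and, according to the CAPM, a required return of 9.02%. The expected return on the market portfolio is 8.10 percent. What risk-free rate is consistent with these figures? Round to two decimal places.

4.56%

E(R) = R_f + β(E(R_m) − R_f) = R_f(1 − β) + β·E(R_m)
9.02% = R_f × (1 − 1.26) + 1.26 × 8.10%
9.02% = R_f × -0.26 + 10.2060%
R_f = (9.02% − 10.2060%) / -0.26 = 4.56%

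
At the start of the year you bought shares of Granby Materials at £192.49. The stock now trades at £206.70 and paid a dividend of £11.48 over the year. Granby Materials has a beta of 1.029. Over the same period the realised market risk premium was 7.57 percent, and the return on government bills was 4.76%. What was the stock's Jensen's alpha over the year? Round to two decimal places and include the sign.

+0.80%

Realised HPR = (P1 + D1 − P0) / P0 = (206.70 + 11.48 − 192.49) / 192.49 = 25.69 / 192.49 = 13.3461%
CAPM required = R_f + β·MRP = 4.76% + 1.029 × 7.57% = 12.54953%
α = realised − required = 13.3461% − 12.54953% = +0.80%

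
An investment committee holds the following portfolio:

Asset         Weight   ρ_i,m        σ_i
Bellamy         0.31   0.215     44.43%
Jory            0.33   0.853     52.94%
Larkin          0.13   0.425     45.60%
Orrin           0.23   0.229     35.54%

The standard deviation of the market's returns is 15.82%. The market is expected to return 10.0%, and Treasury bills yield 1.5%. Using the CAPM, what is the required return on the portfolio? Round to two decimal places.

β_Bellamy = 0.215 × 44.43% / 15.82% = 0.6038
β_Jory = 0.853 × 52.94% / 15.82% = 2.8545
β_Larkin = 0.425 × 45.60% / 15.82% = 1.2250
β_Orrin = 0.229 × 35.54% / 15.82% = 0.5145
β_P = Σ w_i β_i = 0.31×0.6038 + 0.33×2.8545 + 0.13×1.2250 + 0.23×0.5145 = 1.4067
MRP = 10.0% − 1.5% = 8.50%
E(R_P) = R_f + β_P × MRP = 1.5% + 1.4067 × 8.5% = 13.46%

13.46%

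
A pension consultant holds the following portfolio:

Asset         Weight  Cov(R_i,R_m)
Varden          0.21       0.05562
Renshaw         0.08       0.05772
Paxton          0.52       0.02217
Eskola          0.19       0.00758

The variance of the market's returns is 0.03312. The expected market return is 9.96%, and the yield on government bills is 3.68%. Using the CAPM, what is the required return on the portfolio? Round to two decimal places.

9.23%

β_Varden = 0.05562 / 0.03312 = 1.6793
β_Renshaw = 0.05772 / 0.03312 = 1.7428
β_Paxton = 0.02217 / 0.03312 = 0.6694
β_Eskola = 0.00758 / 0.03312 = 0.2289
β_P = Σ w_i β_i = 0.21×1.6793 + 0.08×1.7428 + 0.52×0.6694 + 0.19×0.2289 = 0.8837
MRP = 9.96% − 3.68% = 6.28%
E(R_P) = R_f + β_P × MRP = 3.68% + 0.8837 × 6.28% = 9.23%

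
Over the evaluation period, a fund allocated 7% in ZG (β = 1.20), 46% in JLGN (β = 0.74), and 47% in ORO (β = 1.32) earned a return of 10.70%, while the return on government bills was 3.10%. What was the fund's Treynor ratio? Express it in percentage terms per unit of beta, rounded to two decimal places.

7.27%

β_P = 0.07×1.20 + 0.46×0.74 + 0.47×1.32 = 1.0448
Treynor = (R_P − R_f) / β_P = (10.70% − 3.10%) / 1.0448 = 7.60% / 1.0448 = 7.27%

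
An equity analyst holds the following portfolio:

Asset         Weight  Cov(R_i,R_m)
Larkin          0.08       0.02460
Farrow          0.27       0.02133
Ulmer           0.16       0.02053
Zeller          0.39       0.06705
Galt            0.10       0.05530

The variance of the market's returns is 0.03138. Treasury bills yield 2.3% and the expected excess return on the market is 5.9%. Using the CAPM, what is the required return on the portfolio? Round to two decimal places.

10.33%

β_Larkin = 0.02460 / 0.03138 = 0.7839
β_Farrow = 0.02133 / 0.03138 = 0.6797
β_Ulmer = 0.02053 / 0.03138 = 0.6542
β_Zeller = 0.06705 / 0.03138 = 2.1367
β_Galt = 0.05530 / 0.03138 = 1.7623
β_P = Σ w_i β_i = 0.08×0.7839 + 0.27×0.6797 + 0.16×0.6542 + 0.39×2.1367 + 0.10×1.7623 = 1.3604
E(R_P) = R_f + β_P × MRP = 2.3% + 1.3604 × 5.9% = 10.33%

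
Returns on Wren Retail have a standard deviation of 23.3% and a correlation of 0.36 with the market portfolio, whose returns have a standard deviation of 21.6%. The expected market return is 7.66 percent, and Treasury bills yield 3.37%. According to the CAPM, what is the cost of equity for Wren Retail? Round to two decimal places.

β = ρ × σ_i / σ_m = 0.36 × 23.3% / 21.6% = 0.3883
MRP = 7.66% − 3.37% = 4.29%
E(R) = 3.37% + 0.3883 × 4.29% = 5.04%

5.04%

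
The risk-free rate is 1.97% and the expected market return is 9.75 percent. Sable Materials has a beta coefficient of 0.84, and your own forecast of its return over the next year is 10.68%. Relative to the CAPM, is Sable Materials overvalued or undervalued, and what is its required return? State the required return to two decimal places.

Undervalued; required return 8.51%

MRP = 9.75% − 1.97% = 7.78%
Required return = R_f + β·MRP = 1.97% + 0.84 × 7.78% = 8.51%
Forecast 10.68% > required 8.51% → the stock plots above the SML → undervalued.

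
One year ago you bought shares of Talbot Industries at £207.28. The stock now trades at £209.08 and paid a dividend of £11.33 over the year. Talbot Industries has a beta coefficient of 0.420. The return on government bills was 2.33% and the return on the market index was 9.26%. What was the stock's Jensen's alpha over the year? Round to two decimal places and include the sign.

Realised HPR = (P1 + D1 − P0) / P0 = (209.08 + 11.33 − 207.28) / 207.28 = 13.13 / 207.28 = 6.3344%
MRP = 9.26% − 2.33% = 6.93%
CAPM required = R_f + β·MRP = 2.33% + 0.420 × 6.93% = 5.24060%
α = realised − required = 6.3344% − 5.24060% = +1.09%

+1.09%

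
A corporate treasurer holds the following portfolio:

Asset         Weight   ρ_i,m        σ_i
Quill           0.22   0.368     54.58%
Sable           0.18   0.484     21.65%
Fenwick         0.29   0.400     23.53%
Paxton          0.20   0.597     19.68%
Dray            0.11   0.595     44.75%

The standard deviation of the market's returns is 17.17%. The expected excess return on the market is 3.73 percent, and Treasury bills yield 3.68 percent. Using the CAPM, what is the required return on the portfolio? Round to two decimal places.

6.79%

β_Quill = 0.368 × 54.58% / 17.17% = 1.1698
β_Sable = 0.484 × 21.65% / 17.17% = 0.6103
β_Fenwick = 0.400 × 23.53% / 17.17% = 0.5482
β_Paxton = 0.597 × 19.68% / 17.17% = 0.6843
β_Dray = 0.595 × 44.75% / 17.17% = 1.5507
β_P = Σ w_i β_i = 0.22×1.1698 + 0.18×0.6103 + 0.29×0.5482 + 0.20×0.6843 + 0.11×1.5507 = 0.8336
E(R_P) = R_f + β_P × MRP = 3.68% + 0.8336 × 3.73% = 6.79%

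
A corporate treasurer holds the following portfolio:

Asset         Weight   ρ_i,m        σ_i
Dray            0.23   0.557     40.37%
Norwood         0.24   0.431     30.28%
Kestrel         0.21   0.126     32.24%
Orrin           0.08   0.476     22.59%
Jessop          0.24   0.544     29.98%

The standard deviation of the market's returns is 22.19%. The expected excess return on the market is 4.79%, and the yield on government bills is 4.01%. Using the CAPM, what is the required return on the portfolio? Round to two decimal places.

7.02%

β_Dray = 0.557 × 40.37% / 22.19% = 1.0133
β_Norwood = 0.431 × 30.28% / 22.19% = 0.5881
β_Kestrel = 0.126 × 32.24% / 22.19% = 0.1831
β_Orrin = 0.476 × 22.59% / 22.19% = 0.4846
β_Jessop = 0.544 × 29.98% / 22.19% = 0.7350
β_P = Σ w_i β_i = 0.23×1.0133 + 0.24×0.5881 + 0.21×0.1831 + 0.08×0.4846 + 0.24×0.7350 = 0.6278
E(R_P) = R_f + β_P × MRP = 4.01% + 0.6278 × 4.79% = 7.02%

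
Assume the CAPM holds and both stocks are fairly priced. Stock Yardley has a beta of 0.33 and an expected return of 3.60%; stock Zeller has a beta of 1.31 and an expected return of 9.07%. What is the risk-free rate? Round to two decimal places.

Both satisfy E(R) = R_f + β·MRP, so the slope of the SML is
MRP = (9.07% − 3.60%) / (1.31 − 0.33) = 5.47% / 0.98 = 5.5816%
R_f = E(R_Yardley) − β_Yardley·MRP = 3.60% − 0.33 × 5.5816% = 1.7581%

1.76%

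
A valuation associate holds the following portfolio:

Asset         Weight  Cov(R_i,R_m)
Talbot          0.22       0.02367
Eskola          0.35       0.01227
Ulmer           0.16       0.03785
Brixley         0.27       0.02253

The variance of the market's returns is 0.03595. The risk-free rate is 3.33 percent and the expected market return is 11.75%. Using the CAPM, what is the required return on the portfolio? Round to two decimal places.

β_Talbot = 0.02367 / 0.03595 = 0.6584
β_Eskola = 0.01227 / 0.03595 = 0.3413
β_Ulmer = 0.03785 / 0.03595 = 1.0529
β_Brixley = 0.02253 / 0.03595 = 0.6267
β_P = Σ w_i β_i = 0.22×0.6584 + 0.35×0.3413 + 0.16×1.0529 + 0.27×0.6267 = 0.6020
MRP = 11.75% − 3.33% = 8.42%
E(R_P) = R_f + β_P × MRP = 3.33% + 0.6020 × 8.42% = 8.40%

8.40%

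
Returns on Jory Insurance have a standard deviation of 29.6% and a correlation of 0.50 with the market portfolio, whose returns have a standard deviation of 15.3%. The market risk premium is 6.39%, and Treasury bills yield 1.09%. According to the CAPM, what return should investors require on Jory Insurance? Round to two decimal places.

7.27%

β = ρ × σ_i / σ_m = 0.50 × 29.6% / 15.3% = 0.9673
E(R) = 1.09% + 0.9673 × 6.39% = 7.27%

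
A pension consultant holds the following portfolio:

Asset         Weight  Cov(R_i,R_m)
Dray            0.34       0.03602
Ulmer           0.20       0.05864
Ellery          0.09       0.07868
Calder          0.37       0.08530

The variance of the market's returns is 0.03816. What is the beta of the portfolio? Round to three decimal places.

β_Dray = 0.03602 / 0.03816 = 0.9439
β_Ulmer = 0.05864 / 0.03816 = 1.5367
β_Ellery = 0.07868 / 0.03816 = 2.0618
β_Calder = 0.08530 / 0.03816 = 2.2353
β_P = Σ w_i β_i = 0.34×0.9439 + 0.20×1.5367 + 0.09×2.0618 + 0.37×2.2353 = 1.6409

1.641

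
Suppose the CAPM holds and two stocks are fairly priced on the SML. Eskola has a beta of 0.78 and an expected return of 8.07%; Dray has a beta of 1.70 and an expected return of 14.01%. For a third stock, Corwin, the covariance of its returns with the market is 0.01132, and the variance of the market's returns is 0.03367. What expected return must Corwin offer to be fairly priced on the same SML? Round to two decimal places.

5.20%

MRP = (14.01% − 8.07%) / (1.70 − 0.78) = 6.4565%
R_f = 8.07% − 0.78 × 6.4565% = 3.0339%
β_Corwin = Cov / Var(R_m) = 0.01132 / 0.03367 = 0.3362
E(R_Corwin) = R_f + β × MRP = 3.0339% + 0.3362 × 6.4565% = 5.20%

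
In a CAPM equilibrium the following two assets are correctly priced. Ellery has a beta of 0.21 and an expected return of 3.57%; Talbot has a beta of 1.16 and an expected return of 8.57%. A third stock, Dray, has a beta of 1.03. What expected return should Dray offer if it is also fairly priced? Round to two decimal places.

MRP (SML slope) = (8.57% − 3.57%) / (1.16 − 0.21) = 5.00% / 0.95 = 5.2632%
R_f (intercept) = 3.57% − 0.21 × 5.2632% = 2.4647%
E(R_Dray) = R_f + β × MRP = 2.4647% + 1.03 × 5.2632% = 7.89%

7.89%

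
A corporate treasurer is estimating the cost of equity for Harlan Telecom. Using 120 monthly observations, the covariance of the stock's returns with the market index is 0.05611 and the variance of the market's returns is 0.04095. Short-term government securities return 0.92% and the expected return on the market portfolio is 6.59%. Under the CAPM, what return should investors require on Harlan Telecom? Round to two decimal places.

8.69%

β = Cov(R_i, R_m) / Var(R_m) = 0.05611 / 0.04095 = 1.3702
MRP = 6.59% − 0.92% = 5.67%
E(R) = R_f + β × MRP = 0.92% + 1.3702 × 5.67% = 8.69%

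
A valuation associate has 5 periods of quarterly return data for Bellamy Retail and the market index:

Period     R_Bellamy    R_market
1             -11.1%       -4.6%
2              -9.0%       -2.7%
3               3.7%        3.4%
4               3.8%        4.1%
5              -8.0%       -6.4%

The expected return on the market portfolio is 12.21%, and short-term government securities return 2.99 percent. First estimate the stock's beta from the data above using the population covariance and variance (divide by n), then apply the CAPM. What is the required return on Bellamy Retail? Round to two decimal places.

16.21%

Mean R_i = (-11.1 − 9.0 + 3.7 + 3.8 − 8.0) / 5 = -4.1200%
Mean R_m = (-4.6 − 2.7 + 3.4 + 4.1 − 6.4) / 5 = -1.2400%
Σ(R_i − R̄_i)(R_m − R̄_m) = 129.1760  ⇒  Cov = 129.1760 / 5 = 25.8352
Σ(R_m − R̄_m)² = 90.0920  ⇒  Var(R_m) = 90.0920 / 5 = 18.0184
β = Cov / Var(R_m) = 25.8352 / 18.0184 = 1.4338
MRP = 12.21% − 2.99% = 9.22%
E(R) = R_f + β × MRP = 2.99% + 1.4338 × 9.22% = 16.21%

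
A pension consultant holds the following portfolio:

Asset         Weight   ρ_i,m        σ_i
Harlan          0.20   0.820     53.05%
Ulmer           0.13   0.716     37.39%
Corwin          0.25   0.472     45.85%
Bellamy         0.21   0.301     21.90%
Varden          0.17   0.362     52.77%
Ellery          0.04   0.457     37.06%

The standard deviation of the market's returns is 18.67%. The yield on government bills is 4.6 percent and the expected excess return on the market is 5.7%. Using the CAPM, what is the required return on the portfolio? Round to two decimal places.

β_Harlan = 0.820 × 53.05% / 18.67% = 2.3300
β_Ulmer = 0.716 × 37.39% / 18.67% = 1.4339
β_Corwin = 0.472 × 45.85% / 18.67% = 1.1591
β_Bellamy = 0.301 × 21.90% / 18.67% = 0.3531
β_Varden = 0.362 × 52.77% / 18.67% = 1.0232
β_Ellery = 0.457 × 37.06% / 18.67% = 0.9071
β_P = Σ w_i β_i = 0.20×2.3300 + 0.13×1.4339 + 0.25×1.1591 + 0.21×0.3531 + 0.17×1.0232 + 0.04×0.9071 = 1.2266
E(R_P) = R_f + β_P × MRP = 4.6% + 1.2266 × 5.7% = 11.59%

11.59%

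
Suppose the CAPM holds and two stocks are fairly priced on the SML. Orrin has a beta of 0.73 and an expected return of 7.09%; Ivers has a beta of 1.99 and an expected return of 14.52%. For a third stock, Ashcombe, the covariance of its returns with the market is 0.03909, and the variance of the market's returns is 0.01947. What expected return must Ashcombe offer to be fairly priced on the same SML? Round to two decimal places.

MRP = (14.52% − 7.09%) / (1.99 − 0.73) = 5.8968%
R_f = 7.09% − 0.73 × 5.8968% = 2.7853%
β_Ashcombe = Cov / Var(R_m) = 0.03909 / 0.01947 = 2.0077
E(R_Ashcombe) = R_f + β × MRP = 2.7853% + 2.0077 × 5.8968% = 14.62%

14.62%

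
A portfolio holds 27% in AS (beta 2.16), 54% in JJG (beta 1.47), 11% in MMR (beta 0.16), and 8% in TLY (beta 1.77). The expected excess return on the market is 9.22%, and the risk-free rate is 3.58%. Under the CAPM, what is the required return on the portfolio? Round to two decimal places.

17.74%

β_P = Σ w_i β_i = 0.27×2.16 + 0.54×1.47 + 0.11×0.16 + 0.08×1.77 = 1.5362
E(R_P) = R_f + β_P × MRP = 3.58% + 1.5362 × 9.22% = 17.74%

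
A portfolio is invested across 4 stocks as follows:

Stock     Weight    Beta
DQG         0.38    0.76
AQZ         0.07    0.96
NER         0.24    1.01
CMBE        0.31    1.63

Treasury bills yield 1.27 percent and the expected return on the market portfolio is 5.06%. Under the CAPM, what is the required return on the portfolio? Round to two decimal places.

5.45%

β_P = Σ w_i β_i = 0.38×0.76 + 0.07×0.96 + 0.24×1.01 + 0.31×1.63 = 1.1037
MRP = 5.06% − 1.27% = 3.79%
E(R_P) = R_f + β_P × MRP = 1.27% + 1.1037 × 3.79% = 5.45%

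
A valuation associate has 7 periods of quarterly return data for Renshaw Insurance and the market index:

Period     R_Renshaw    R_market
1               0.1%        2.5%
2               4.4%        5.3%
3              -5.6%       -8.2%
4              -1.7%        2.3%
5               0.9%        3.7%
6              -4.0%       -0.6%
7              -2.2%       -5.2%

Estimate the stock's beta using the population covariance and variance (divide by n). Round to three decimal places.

0.558

Mean R_i = (0.1 + 4.4 − 5.6 − 1.7 + 0.9 − 4.0 − 2.2) / 7 = -1.1571%
Mean R_m = (2.5 + 5.3 − 8.2 + 2.3 + 3.7 − 0.6 − 5.2) / 7 = -0.0286%
Σ(R_i − R̄_i)(R_m − R̄_m) = 82.5186  ⇒  Cov = 82.5186 / 7 = 11.7884
Σ(R_m − R̄_m)² = 147.9543  ⇒  Var(R_m) = 147.9543 / 7 = 21.1363
β = Cov / Var(R_m) = 11.7884 / 21.1363 = 0.5577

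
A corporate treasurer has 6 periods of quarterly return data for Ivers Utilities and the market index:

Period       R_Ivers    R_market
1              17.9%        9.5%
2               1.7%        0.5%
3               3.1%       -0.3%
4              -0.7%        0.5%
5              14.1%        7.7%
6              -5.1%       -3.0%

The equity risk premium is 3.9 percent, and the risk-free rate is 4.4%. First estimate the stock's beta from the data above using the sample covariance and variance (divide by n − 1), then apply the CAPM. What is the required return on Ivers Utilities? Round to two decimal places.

Mean R_i = (17.9 + 1.7 + 3.1 − 0.7 + 14.1 − 5.1) / 6 = 5.1667%
Mean R_m = (9.5 + 0.5 − 0.3 + 0.5 + 7.7 − 3.0) / 6 = 2.4833%
Σ(R_i − R̄_i)(R_m − R̄_m) = 216.5067  ⇒  Cov = 216.5067 / 5 = 43.3013
Σ(R_m − R̄_m)² = 122.1283  ⇒  Var(R_m) = 122.1283 / 5 = 24.4257
β = Cov / Var(R_m) = 43.3013 / 24.4257 = 1.7728
E(R) = R_f + β × MRP = 4.4% + 1.7728 × 3.9% = 11.31%

11.31%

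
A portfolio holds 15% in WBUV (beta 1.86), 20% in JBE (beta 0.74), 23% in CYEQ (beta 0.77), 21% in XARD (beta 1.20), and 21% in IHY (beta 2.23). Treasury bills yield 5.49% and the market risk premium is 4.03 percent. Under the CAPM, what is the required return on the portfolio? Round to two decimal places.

10.83%

β_P = Σ w_i β_i = 0.15×1.86 + 0.20×0.74 + 0.23×0.77 + 0.21×1.20 + 0.21×2.23 = 1.3244
E(R_P) = R_f + β_P × MRP = 5.49% + 1.3244 × 4.03% = 10.83%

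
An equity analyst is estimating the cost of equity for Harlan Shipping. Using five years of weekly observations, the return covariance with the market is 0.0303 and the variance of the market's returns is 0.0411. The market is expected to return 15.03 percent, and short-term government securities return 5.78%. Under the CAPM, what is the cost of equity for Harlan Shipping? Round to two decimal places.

β = Cov(R_i, R_m) / Var(R_m) = 0.0303 / 0.0411 = 0.7372
MRP = 15.03% − 5.78% = 9.25%
E(R) = R_f + β × MRP = 5.78% + 0.7372 × 9.25% = 12.60%

12.60%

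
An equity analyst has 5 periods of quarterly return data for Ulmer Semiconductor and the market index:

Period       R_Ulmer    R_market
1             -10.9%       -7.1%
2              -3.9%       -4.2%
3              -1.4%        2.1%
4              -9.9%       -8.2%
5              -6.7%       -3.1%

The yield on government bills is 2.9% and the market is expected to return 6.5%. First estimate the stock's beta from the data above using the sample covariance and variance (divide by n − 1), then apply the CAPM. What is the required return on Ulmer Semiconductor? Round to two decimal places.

6.12%

Mean R_i = (-10.9 − 3.9 − 1.4 − 9.9 − 6.7) / 5 = -6.5600%
Mean R_m = (-7.1 − 4.2 + 2.1 − 8.2 − 3.1) / 5 = -4.1000%
Σ(R_i − R̄_i)(R_m − R̄_m) = 58.3000  ⇒  Cov = 58.3000 / 4 = 14.5750
Σ(R_m − R̄_m)² = 65.2600  ⇒  Var(R_m) = 65.2600 / 4 = 16.3150
β = Cov / Var(R_m) = 14.5750 / 16.3150 = 0.8933
MRP = 6.5% − 2.9% = 3.60%
E(R) = R_f + β × MRP = 2.9% + 0.8933 × 3.6% = 6.12%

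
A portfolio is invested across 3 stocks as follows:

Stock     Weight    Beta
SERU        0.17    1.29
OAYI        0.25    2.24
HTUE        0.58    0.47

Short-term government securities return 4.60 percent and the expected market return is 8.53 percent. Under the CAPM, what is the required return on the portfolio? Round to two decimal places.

8.73%

β_P = Σ w_i β_i = 0.17×1.29 + 0.25×2.24 + 0.58×0.47 = 1.0519
MRP = 8.53% − 4.60% = 3.93%
E(R_P) = R_f + β_P × MRP = 4.60% + 1.0519 × 3.93% = 8.73%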